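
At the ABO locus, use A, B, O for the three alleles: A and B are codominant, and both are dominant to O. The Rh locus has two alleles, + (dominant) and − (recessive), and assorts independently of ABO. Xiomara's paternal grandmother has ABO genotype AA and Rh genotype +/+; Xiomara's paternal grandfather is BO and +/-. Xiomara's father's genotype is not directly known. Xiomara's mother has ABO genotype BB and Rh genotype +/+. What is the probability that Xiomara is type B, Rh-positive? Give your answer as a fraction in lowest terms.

1/2

Xiomara's father's ABO genotype from AA × BO: 1/2 AB, 1/2 AO.
Crossing each possibility with the mother BB and summing P(type B): 1/2·1/2 + 1/2·1/2 = 1/2.
Similarly for Rh via the father's Rh distribution: P(Rh+) = 1.
Independent loci: 1/2 × 1 = 1/2.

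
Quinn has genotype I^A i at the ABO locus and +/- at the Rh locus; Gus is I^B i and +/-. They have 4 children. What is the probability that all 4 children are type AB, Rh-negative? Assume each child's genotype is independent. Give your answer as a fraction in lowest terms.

ABO cross I^A i × I^B i → 1/4 O, 1/4 A, 1/4 B, 1/4 AB.
Rh cross +/- × +/- → 3/4 Rh+, 1/4 Rh-; so P(type AB, Rh-negative) = 1/4 × 1/4 = 1/16 per child.
All 4 independent: (1/16)^4 = 1/65536.

1/65536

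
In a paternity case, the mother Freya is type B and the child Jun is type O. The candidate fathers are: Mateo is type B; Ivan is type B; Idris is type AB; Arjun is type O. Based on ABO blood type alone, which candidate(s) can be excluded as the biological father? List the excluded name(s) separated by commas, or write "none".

A candidate is excluded only if no genotype consistent with his phenotype could produce a type O child with a type B mother.
Idris (type AB): no genotype consistent with that phenotype can produce a type-O child with a type-B mother.

Idris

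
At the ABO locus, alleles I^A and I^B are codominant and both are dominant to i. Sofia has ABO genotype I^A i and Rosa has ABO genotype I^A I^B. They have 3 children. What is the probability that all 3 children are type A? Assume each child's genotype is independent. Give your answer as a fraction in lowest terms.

ABO cross I^A i × I^A I^B → 1/2 A, 1/4 B, 1/4 AB.
So P(type A) = 1/2 per child.
All 3 independent: (1/2)^3 = 1/8.

1/8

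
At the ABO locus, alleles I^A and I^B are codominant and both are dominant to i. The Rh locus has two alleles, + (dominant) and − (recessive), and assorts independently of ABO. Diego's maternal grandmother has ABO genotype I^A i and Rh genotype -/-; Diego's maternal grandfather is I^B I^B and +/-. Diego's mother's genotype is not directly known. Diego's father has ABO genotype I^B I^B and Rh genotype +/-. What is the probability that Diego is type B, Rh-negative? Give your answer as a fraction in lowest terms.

Diego's mother's ABO genotype from I^A i × I^B I^B: 1/2 I^A I^B, 1/2 I^B i.
Crossing each possibility with the father I^B I^B and summing P(type B): 1/2·1/2 + 1/2·1 = 3/4.
Similarly for Rh via the mother's Rh distribution: P(Rh-) = 3/8.
Independent loci: 3/4 × 3/8 = 9/32.

9/32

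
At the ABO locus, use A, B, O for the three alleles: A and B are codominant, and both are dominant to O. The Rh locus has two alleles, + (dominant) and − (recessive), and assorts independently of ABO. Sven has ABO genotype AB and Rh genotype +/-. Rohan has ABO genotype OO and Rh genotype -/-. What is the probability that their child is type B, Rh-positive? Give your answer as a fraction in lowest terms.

ABO cross AB × OO → offspring phenotypes: 1/2 A, 1/2 B.
Rh cross +/- × -/- → 1/2 Rh+, 1/2 Rh-.
Independent loci: P(type B, Rh-positive) = 1/2 × 1/2 = 1/4.

1/4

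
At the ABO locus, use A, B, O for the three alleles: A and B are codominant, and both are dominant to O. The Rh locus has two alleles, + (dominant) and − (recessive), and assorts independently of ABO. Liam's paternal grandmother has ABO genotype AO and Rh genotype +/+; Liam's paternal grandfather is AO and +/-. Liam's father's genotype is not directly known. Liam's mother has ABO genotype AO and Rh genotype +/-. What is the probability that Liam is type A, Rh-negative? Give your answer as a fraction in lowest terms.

3/32

Liam's father's ABO genotype from AO × AO: 1/4 AA, 1/2 AO, 1/4 OO.
Crossing each possibility with the mother AO and summing P(type A): 1/4·1 + 1/2·3/4 + 1/4·1/2 = 3/4.
Similarly for Rh via the father's Rh distribution: P(Rh-) = 1/8.
Independent loci: 3/4 × 1/8 = 3/32.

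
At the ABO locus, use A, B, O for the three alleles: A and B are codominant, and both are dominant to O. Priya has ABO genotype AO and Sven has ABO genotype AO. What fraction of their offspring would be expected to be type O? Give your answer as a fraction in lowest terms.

1/4

ABO cross AO × AO → offspring phenotypes: 1/4 O, 3/4 A.
So P(type O) = 1/4.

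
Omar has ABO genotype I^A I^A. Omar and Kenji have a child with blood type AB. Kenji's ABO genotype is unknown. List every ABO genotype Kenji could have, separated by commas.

For each candidate genotype of Kenji, check whether crossing it with I^A I^A can produce every observed child phenotype.
  I^A I^A → possible child types {A} ✗
  I^A I^B → possible child types {A, AB} ✓
  I^A i → possible child types {A} ✗
  I^B I^B → possible child types {AB} ✓
  I^B i → possible child types {A, AB} ✓
  i i → possible child types {A} ✗

I^A I^B, I^B I^B, I^B i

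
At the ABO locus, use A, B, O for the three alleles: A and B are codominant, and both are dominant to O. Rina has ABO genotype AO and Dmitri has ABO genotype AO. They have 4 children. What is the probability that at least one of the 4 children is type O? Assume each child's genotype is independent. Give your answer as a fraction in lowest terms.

175/256

ABO cross AO × AO → 1/4 O, 3/4 A.
So P(type O) = 1/4 per child.
P(none) = (3/4)^4 = 81/256; P(at least one) = 1 − 81/256 = 175/256.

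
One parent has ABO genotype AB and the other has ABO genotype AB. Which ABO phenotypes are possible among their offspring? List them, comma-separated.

Gametes from AB × AB give offspring ABO genotypes AA, AB, BB, i.e. phenotypes A, B, AB.

A, B, AB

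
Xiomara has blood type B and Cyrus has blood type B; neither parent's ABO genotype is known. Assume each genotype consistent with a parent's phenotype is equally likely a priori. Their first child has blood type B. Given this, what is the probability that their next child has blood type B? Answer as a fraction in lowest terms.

19/20

Possible genotypes: Xiomara ∈ {I^B I^B, I^B i}; Cyrus ∈ {I^B I^B, I^B i}.
Weight each parental genotype pair by prior × P(type-B child):
  I^B I^B × I^B I^B: posterior weight 4/15; P(next child type B) = 1.
  I^B I^B × I^B i: posterior weight 4/15; P(next child type B) = 1.
  I^B i × I^B I^B: posterior weight 4/15; P(next child type B) = 1.
  I^B i × I^B i: posterior weight 1/5; P(next child type B) = 3/4.
Weighted sum = 19/20.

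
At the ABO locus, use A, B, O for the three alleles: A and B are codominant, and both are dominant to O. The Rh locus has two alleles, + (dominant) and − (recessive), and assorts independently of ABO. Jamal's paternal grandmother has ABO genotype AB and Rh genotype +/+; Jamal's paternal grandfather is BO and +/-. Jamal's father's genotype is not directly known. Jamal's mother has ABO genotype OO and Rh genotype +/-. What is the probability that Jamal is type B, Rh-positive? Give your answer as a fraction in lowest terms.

7/16

Jamal's father's ABO genotype from AB × BO: 1/4 AB, 1/4 AO, 1/4 BB, 1/4 BO.
Crossing each possibility with the mother OO and summing P(type B): 1/4·1/2 + 1/4·0 + 1/4·1 + 1/4·1/2 = 1/2.
Similarly for Rh via the father's Rh distribution: P(Rh+) = 7/8.
Independent loci: 1/2 × 7/8 = 7/16.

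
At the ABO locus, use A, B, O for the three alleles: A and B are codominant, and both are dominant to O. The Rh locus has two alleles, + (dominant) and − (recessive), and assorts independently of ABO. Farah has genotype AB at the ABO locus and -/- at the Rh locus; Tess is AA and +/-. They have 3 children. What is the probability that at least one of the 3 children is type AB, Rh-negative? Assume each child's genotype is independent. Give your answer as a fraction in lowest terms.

37/64

ABO cross AB × AA → 1/2 A, 1/2 AB.
Rh cross -/- × +/- → 1/2 Rh+, 1/2 Rh-; so P(type AB, Rh-negative) = 1/2 × 1/2 = 1/4 per child.
P(none) = (3/4)^3 = 27/64; P(at least one) = 1 − 27/64 = 37/64.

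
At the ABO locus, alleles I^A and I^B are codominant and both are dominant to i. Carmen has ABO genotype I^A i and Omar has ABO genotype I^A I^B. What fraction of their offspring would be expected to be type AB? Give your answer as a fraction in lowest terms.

1/4

ABO cross I^A i × I^A I^B → offspring phenotypes: 1/2 A, 1/4 B, 1/4 AB.
So P(type AB) = 1/4.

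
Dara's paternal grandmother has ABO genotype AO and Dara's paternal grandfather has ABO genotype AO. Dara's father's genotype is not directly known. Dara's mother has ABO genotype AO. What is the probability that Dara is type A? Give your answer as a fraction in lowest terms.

3/4

Dara's father's ABO genotype from AO × AO: 1/4 AA, 1/2 AO, 1/4 OO.
Crossing each possibility with the mother AO and summing P(type A): 1/4·1 + 1/2·3/4 + 1/4·1/2 = 3/4.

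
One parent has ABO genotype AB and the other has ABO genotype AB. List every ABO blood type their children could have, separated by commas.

Gametes from AB × AB give offspring ABO genotypes AA, AB, BB, i.e. phenotypes A, B, AB.

A, B, AB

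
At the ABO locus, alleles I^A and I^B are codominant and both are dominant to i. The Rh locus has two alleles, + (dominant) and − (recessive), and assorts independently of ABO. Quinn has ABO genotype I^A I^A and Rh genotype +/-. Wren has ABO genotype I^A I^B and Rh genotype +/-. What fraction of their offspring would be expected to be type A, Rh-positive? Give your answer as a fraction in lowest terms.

ABO cross I^A I^A × I^A I^B → offspring phenotypes: 1/2 A, 1/2 AB.
Rh cross +/- × +/- → 3/4 Rh+, 1/4 Rh-.
Independent loci: P(type A, Rh-positive) = 1/2 × 3/4 = 3/8.

3/8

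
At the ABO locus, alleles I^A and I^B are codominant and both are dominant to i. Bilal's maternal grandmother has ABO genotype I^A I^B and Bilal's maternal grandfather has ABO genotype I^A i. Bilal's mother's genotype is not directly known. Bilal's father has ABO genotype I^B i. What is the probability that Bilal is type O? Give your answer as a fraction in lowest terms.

Bilal's mother's ABO genotype from I^A I^B × I^A i: 1/4 I^A I^A, 1/4 I^A I^B, 1/4 I^A i, 1/4 I^B i.
Crossing each possibility with the father I^B i and summing P(type O): 1/4·0 + 1/4·0 + 1/4·1/4 + 1/4·1/4 = 1/8.

1/8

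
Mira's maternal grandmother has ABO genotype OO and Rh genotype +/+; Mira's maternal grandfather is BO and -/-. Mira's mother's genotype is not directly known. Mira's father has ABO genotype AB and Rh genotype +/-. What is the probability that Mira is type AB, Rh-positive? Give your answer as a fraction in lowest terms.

Mira's mother's ABO genotype from OO × BO: 1/2 BO, 1/2 OO.
Crossing each possibility with the father AB and summing P(type AB): 1/2·1/4 + 1/2·0 = 1/8.
Similarly for Rh via the mother's Rh distribution: P(Rh+) = 3/4.
Independent loci: 1/8 × 3/4 = 3/32.

3/32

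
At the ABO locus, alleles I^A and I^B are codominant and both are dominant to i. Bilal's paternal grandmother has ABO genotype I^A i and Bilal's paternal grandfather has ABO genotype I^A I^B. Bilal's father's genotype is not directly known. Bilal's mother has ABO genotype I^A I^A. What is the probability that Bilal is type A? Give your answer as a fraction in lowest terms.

Bilal's father's ABO genotype from I^A i × I^A I^B: 1/4 I^A I^A, 1/4 I^A I^B, 1/4 I^A i, 1/4 I^B i.
Crossing each possibility with the mother I^A I^A and summing P(type A): 1/4·1 + 1/4·1/2 + 1/4·1 + 1/4·1/2 = 3/4.

3/4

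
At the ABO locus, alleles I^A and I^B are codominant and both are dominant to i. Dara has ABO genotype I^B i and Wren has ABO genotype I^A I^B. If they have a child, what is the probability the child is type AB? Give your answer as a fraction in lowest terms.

1/4

ABO cross I^B i × I^A I^B → offspring phenotypes: 1/4 A, 1/2 B, 1/4 AB.
So P(type AB) = 1/4.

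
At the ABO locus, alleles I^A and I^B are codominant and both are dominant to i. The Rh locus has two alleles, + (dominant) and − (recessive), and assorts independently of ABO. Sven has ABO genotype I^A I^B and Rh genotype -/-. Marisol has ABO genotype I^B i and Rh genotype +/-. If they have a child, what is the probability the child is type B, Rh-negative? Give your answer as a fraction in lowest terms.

ABO cross I^A I^B × I^B i → offspring phenotypes: 1/4 A, 1/2 B, 1/4 AB.
Rh cross -/- × +/- → 1/2 Rh+, 1/2 Rh-.
Independent loci: P(type B, Rh-negative) = 1/2 × 1/2 = 1/4.

1/4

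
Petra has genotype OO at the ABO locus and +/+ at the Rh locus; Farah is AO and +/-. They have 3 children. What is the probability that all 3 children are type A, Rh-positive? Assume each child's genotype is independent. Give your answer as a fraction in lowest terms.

ABO cross OO × AO → 1/2 O, 1/2 A.
Rh cross +/+ × +/- → 1 Rh+; so P(type A, Rh-positive) = 1/2 × 1 = 1/2 per child.
All 3 independent: (1/2)^3 = 1/8.

1/8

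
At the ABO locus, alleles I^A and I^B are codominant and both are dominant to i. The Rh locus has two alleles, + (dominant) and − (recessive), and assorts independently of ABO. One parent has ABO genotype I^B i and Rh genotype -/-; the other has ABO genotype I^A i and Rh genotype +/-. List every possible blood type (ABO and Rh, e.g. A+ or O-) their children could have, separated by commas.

Gametes from I^B i × I^A i give offspring ABO genotypes I^A I^B, I^A i, I^B i, i i, i.e. phenotypes O, A, B, AB.
Rh cross -/- × +/- → phenotypes Rh+, Rh-.
Combining independently: O+, O-, A+, A-, B+, B-, AB+, AB-.

O+, O-, A+, A-, B+, B-, AB+, AB-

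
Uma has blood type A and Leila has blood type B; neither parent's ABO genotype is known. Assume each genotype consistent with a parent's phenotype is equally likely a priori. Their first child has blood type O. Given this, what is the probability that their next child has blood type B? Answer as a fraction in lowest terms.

Possible genotypes: Uma ∈ {AA, AO}; Leila ∈ {BB, BO}.
Weight each parental genotype pair by prior × P(type-O child):
  AO × BO: posterior weight 1; P(next child type B) = 1/4.
Weighted sum = 1/4.

1/4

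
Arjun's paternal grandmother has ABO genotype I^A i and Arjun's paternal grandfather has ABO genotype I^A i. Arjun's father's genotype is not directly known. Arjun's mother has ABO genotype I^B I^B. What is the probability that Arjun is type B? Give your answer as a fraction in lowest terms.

Arjun's father's ABO genotype from I^A i × I^A i: 1/4 I^A I^A, 1/2 I^A i, 1/4 i i.
Crossing each possibility with the mother I^B I^B and summing P(type B): 1/4·0 + 1/2·1/2 + 1/4·1 = 1/2.

1/2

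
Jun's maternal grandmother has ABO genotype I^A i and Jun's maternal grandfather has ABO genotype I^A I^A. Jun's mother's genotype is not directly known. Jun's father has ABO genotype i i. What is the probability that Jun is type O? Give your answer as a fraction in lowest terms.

Jun's mother's ABO genotype from I^A i × I^A I^A: 1/2 I^A I^A, 1/2 I^A i.
Crossing each possibility with the father i i and summing P(type O): 1/2·0 + 1/2·1/2 = 1/4.

1/4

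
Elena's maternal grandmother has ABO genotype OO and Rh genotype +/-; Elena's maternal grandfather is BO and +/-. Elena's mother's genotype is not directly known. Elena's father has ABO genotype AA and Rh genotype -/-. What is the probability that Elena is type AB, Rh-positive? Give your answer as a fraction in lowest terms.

Elena's mother's ABO genotype from OO × BO: 1/2 BO, 1/2 OO.
Crossing each possibility with the father AA and summing P(type AB): 1/2·1/2 + 1/2·0 = 1/4.
Similarly for Rh via the mother's Rh distribution: P(Rh+) = 1/2.
Independent loci: 1/4 × 1/2 = 1/8.

1/8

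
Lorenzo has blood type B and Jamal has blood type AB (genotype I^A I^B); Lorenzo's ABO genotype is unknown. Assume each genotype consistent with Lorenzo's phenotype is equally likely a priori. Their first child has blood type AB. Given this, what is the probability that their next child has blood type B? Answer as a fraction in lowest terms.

Possible genotypes: Lorenzo ∈ {I^B I^B, I^B i}; Jamal ∈ {I^A I^B}.
Weight each parental genotype pair by prior × P(type-AB child):
  I^B I^B × I^A I^B: posterior weight 2/3; P(next child type B) = 1/2.
  I^B i × I^A I^B: posterior weight 1/3; P(next child type B) = 1/2.
Weighted sum = 1/2.

1/2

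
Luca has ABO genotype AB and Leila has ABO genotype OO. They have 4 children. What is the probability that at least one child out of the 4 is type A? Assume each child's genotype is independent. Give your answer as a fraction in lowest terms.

15/16

ABO cross AB × OO → 1/2 A, 1/2 B.
So P(type A) = 1/2 per child.
P(none) = (1/2)^4 = 1/16; P(at least one) = 1 − 1/16 = 15/16.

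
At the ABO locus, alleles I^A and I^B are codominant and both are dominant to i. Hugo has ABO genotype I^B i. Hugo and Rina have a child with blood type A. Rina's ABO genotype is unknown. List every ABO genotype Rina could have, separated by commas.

For each candidate genotype of Rina, check whether crossing it with I^B i can produce every observed child phenotype.
  I^A I^A → possible child types {A, AB} ✓
  I^A I^B → possible child types {A, B, AB} ✓
  I^A i → possible child types {O, A, B, AB} ✓
  I^B I^B → possible child types {B} ✗
  I^B i → possible child types {O, B} ✗
  i i → possible child types {O, B} ✗

I^A I^A, I^A I^B, I^A i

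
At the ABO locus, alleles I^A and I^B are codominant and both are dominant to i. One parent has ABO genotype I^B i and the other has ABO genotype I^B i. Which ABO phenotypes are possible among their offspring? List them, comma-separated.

O, B

Gametes from I^B i × I^B i give offspring ABO genotypes I^B I^B, I^B i, i i, i.e. phenotypes O, B.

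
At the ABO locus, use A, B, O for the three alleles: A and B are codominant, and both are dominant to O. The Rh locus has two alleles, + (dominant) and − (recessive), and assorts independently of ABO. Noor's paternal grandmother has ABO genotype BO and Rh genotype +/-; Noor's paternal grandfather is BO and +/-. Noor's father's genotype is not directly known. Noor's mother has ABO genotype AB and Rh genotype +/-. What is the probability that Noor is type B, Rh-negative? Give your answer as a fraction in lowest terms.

Noor's father's ABO genotype from BO × BO: 1/4 BB, 1/2 BO, 1/4 OO.
Crossing each possibility with the mother AB and summing P(type B): 1/4·1/2 + 1/2·1/2 + 1/4·1/2 = 1/2.
Similarly for Rh via the father's Rh distribution: P(Rh-) = 1/4.
Independent loci: 1/2 × 1/4 = 1/8.

1/8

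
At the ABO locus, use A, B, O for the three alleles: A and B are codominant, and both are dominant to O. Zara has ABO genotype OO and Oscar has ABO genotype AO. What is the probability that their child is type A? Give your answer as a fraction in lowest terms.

ABO cross OO × AO → offspring phenotypes: 1/2 O, 1/2 A.
So P(type A) = 1/2.

1/2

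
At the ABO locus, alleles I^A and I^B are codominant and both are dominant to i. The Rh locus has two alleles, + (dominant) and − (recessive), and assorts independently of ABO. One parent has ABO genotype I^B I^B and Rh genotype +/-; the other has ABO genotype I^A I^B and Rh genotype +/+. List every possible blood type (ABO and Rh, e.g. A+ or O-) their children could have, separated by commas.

B+, AB+

Gametes from I^B I^B × I^A I^B give offspring ABO genotypes I^A I^B, I^B I^B, i.e. phenotypes B, AB.
Rh cross +/- × +/+ → phenotypes Rh+.
Combining independently: B+, AB+.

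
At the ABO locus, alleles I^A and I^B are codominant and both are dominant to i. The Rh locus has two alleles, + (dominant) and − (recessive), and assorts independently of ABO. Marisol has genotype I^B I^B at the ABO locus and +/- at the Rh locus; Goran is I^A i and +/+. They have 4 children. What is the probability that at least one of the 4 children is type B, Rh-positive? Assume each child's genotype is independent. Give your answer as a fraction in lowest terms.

15/16

ABO cross I^B I^B × I^A i → 1/2 B, 1/2 AB.
Rh cross +/- × +/+ → 1 Rh+; so P(type B, Rh-positive) = 1/2 × 1 = 1/2 per child.
P(none) = (1/2)^4 = 1/16; P(at least one) = 1 − 1/16 = 15/16.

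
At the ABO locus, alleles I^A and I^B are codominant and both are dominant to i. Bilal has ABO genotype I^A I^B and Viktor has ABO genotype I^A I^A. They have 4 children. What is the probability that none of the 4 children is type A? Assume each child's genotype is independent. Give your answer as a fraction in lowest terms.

1/16

ABO cross I^A I^B × I^A I^A → 1/2 A, 1/2 AB.
So P(type A) = 1/2 per child.
P(not type A) = 1/2 for one child; (1/2)^4 = 1/16.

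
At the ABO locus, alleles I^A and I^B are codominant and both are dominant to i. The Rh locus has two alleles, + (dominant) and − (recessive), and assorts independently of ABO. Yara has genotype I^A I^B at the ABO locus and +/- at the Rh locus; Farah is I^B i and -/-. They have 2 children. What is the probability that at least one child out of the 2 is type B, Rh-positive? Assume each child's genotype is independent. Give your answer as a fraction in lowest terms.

7/16

ABO cross I^A I^B × I^B i → 1/4 A, 1/2 B, 1/4 AB.
Rh cross +/- × -/- → 1/2 Rh+, 1/2 Rh-; so P(type B, Rh-positive) = 1/2 × 1/2 = 1/4 per child.
P(none) = (3/4)^2 = 9/16; P(at least one) = 1 − 9/16 = 7/16.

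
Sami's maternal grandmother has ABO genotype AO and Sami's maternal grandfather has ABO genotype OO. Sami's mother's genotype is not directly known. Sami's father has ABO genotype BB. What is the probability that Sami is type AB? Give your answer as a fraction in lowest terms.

1/4

Sami's mother's ABO genotype from AO × OO: 1/2 AO, 1/2 OO.
Crossing each possibility with the father BB and summing P(type AB): 1/2·1/2 + 1/2·0 = 1/4.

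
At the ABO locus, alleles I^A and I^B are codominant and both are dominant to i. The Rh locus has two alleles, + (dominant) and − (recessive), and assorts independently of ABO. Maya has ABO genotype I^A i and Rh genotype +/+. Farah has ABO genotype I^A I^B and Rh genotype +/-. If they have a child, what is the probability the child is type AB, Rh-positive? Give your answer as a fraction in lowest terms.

ABO cross I^A i × I^A I^B → offspring phenotypes: 1/2 A, 1/4 B, 1/4 AB.
Rh cross +/+ × +/- → 1 Rh+.
Independent loci: P(type AB, Rh-positive) = 1/4 × 1 = 1/4.

1/4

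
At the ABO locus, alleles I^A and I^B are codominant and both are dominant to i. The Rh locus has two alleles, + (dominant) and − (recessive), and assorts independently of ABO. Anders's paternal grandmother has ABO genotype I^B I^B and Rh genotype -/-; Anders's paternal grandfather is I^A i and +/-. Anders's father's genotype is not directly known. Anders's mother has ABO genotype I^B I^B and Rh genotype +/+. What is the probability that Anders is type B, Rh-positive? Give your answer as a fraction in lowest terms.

3/4

Anders's father's ABO genotype from I^B I^B × I^A i: 1/2 I^A I^B, 1/2 I^B i.
Crossing each possibility with the mother I^B I^B and summing P(type B): 1/2·1/2 + 1/2·1 = 3/4.
Similarly for Rh via the father's Rh distribution: P(Rh+) = 1.
Independent loci: 3/4 × 1 = 3/4.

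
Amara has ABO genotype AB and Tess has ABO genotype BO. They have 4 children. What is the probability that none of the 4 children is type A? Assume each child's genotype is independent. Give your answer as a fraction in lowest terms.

ABO cross AB × BO → 1/4 A, 1/2 B, 1/4 AB.
So P(type A) = 1/4 per child.
P(not type A) = 3/4 for one child; (3/4)^4 = 81/256.

81/256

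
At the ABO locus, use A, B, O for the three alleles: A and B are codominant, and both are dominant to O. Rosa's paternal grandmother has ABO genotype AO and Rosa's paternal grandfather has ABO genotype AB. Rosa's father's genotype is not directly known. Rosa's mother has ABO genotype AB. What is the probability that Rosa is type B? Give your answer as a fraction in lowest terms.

Rosa's father's ABO genotype from AO × AB: 1/4 AA, 1/4 AB, 1/4 AO, 1/4 BO.
Crossing each possibility with the mother AB and summing P(type B): 1/4·0 + 1/4·1/4 + 1/4·1/4 + 1/4·1/2 = 1/4.

1/4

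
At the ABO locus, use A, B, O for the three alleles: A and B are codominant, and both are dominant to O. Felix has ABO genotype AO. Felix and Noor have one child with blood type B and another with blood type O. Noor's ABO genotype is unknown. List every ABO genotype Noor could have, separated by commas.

BO

For each candidate genotype of Noor, check whether crossing it with AO can produce every observed child phenotype.
  AA → possible child types {A} ✗
  AB → possible child types {A, B, AB} ✗
  AO → possible child types {O, A} ✗
  BB → possible child types {B, AB} ✗
  BO → possible child types {O, A, B, AB} ✓
  OO → possible child types {O, A} ✗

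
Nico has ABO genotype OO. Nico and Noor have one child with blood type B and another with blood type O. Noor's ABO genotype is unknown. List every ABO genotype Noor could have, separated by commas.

For each candidate genotype of Noor, check whether crossing it with OO can produce every observed child phenotype.
  AA → possible child types {A} ✗
  AB → possible child types {A, B} ✗
  AO → possible child types {O, A} ✗
  BB → possible child types {B} ✗
  BO → possible child types {O, B} ✓
  OO → possible child types {O} ✗

BO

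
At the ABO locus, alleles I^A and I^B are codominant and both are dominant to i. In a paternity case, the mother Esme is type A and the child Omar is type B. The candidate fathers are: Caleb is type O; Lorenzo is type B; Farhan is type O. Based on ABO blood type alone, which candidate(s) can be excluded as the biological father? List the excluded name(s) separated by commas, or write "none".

Caleb, Farhan

A candidate is excluded only if no genotype consistent with his phenotype could produce a type B child with a type A mother.
Caleb (type O): no genotype consistent with that phenotype can produce a type-B child with a type-A mother.
Farhan (type O): no genotype consistent with that phenotype can produce a type-B child with a type-A mother.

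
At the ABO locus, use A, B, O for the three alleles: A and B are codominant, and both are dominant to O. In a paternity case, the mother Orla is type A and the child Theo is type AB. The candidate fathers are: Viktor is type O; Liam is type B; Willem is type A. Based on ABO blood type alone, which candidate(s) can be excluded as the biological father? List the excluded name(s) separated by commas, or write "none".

Viktor, Willem

A candidate is excluded only if no genotype consistent with his phenotype could produce a type AB child with a type A mother.
Viktor (type O): no genotype consistent with that phenotype can produce a type-AB child with a type-A mother.
Willem (type A): no genotype consistent with that phenotype can produce a type-AB child with a type-A mother.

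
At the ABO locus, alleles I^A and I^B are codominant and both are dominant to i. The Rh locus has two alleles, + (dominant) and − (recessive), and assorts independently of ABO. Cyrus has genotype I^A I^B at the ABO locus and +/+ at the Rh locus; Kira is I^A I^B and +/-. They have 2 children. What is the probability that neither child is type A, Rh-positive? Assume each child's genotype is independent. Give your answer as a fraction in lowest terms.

9/16

ABO cross I^A I^B × I^A I^B → 1/4 A, 1/4 B, 1/2 AB.
Rh cross +/+ × +/- → 1 Rh+; so P(type A, Rh-positive) = 1/4 × 1 = 1/4 per child.
P(not type A, Rh-positive) = 3/4 for one child; (3/4)^2 = 9/16.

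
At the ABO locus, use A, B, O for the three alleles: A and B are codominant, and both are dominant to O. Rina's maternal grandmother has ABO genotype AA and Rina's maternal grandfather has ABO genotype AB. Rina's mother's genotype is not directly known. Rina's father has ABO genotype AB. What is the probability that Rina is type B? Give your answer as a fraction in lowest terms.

Rina's mother's ABO genotype from AA × AB: 1/2 AA, 1/2 AB.
Crossing each possibility with the father AB and summing P(type B): 1/2·0 + 1/2·1/4 = 1/8.

1/8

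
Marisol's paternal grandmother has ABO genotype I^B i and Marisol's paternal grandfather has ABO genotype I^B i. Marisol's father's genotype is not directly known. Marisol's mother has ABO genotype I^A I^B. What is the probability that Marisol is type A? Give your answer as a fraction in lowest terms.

Marisol's father's ABO genotype from I^B i × I^B i: 1/4 I^B I^B, 1/2 I^B i, 1/4 i i.
Crossing each possibility with the mother I^A I^B and summing P(type A): 1/4·0 + 1/2·1/4 + 1/4·1/2 = 1/4.

1/4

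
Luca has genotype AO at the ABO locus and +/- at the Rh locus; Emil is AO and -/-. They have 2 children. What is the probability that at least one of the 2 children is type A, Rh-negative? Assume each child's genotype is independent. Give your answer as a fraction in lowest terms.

39/64

ABO cross AO × AO → 1/4 O, 3/4 A.
Rh cross +/- × -/- → 1/2 Rh+, 1/2 Rh-; so P(type A, Rh-negative) = 3/4 × 1/2 = 3/8 per child.
P(none) = (5/8)^2 = 25/64; P(at least one) = 1 − 25/64 = 39/64.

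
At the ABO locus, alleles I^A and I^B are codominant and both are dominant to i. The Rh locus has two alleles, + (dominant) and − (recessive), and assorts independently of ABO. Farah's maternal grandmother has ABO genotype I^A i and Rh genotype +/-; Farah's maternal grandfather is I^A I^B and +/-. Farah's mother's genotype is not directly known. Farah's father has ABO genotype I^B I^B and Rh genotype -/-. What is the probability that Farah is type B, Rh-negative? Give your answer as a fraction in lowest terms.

1/4

Farah's mother's ABO genotype from I^A i × I^A I^B: 1/4 I^A I^A, 1/4 I^A I^B, 1/4 I^A i, 1/4 I^B i.
Crossing each possibility with the father I^B I^B and summing P(type B): 1/4·0 + 1/4·1/2 + 1/4·1/2 + 1/4·1 = 1/2.
Similarly for Rh via the mother's Rh distribution: P(Rh-) = 1/2.
Independent loci: 1/2 × 1/2 = 1/4.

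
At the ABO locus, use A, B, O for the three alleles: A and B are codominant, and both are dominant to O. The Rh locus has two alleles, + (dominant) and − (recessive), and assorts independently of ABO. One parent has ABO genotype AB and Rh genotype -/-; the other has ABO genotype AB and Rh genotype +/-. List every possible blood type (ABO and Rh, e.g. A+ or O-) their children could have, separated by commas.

Gametes from AB × AB give offspring ABO genotypes AA, AB, BB, i.e. phenotypes A, B, AB.
Rh cross -/- × +/- → phenotypes Rh+, Rh-.
Combining independently: A+, A-, B+, B-, AB+, AB-.

A+, A-, B+, B-, AB+, AB-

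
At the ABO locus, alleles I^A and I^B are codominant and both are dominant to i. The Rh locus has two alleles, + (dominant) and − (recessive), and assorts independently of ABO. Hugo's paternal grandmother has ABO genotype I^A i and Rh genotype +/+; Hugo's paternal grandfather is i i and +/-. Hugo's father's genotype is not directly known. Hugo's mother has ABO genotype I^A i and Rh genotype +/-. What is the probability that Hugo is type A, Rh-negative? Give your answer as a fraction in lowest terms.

5/64

Hugo's father's ABO genotype from I^A i × i i: 1/2 I^A i, 1/2 i i.
Crossing each possibility with the mother I^A i and summing P(type A): 1/2·3/4 + 1/2·1/2 = 5/8.
Similarly for Rh via the father's Rh distribution: P(Rh-) = 1/8.
Independent loci: 5/8 × 1/8 = 5/64.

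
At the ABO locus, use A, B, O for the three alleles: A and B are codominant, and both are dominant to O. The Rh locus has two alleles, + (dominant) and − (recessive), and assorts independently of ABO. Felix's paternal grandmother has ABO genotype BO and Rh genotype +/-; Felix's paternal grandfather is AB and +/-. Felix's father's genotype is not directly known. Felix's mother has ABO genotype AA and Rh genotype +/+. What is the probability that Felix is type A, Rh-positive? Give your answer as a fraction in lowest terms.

Felix's father's ABO genotype from BO × AB: 1/4 AB, 1/4 AO, 1/4 BB, 1/4 BO.
Crossing each possibility with the mother AA and summing P(type A): 1/4·1/2 + 1/4·1 + 1/4·0 + 1/4·1/2 = 1/2.
Similarly for Rh via the father's Rh distribution: P(Rh+) = 1.
Independent loci: 1/2 × 1 = 1/2.

1/2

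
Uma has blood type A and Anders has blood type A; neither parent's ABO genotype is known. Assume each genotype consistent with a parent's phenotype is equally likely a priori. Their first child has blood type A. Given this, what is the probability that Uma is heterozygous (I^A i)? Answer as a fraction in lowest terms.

Possible genotypes: Uma ∈ {I^A I^A, I^A i}; Anders ∈ {I^A I^A, I^A i}.
Weight each parental genotype pair by prior × P(type-A child):
  I^A I^A × I^A I^A: posterior weight 4/15.
  I^A I^A × I^A i: posterior weight 4/15.
  I^A i × I^A I^A: posterior weight 4/15.
  I^A i × I^A i: posterior weight 1/5.
Sum the posterior weight over pairs where Uma is I^A i: 7/15.

7/15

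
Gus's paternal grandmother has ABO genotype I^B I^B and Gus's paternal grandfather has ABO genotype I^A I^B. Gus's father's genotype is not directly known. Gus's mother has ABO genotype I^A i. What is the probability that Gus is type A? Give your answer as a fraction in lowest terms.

1/4

Gus's father's ABO genotype from I^B I^B × I^A I^B: 1/2 I^A I^B, 1/2 I^B I^B.
Crossing each possibility with the mother I^A i and summing P(type A): 1/2·1/2 + 1/2·0 = 1/4.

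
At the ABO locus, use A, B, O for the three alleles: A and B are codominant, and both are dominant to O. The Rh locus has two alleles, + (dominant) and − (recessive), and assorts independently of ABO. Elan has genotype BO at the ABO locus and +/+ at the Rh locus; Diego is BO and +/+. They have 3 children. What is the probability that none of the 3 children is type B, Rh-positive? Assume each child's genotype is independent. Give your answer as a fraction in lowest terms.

ABO cross BO × BO → 1/4 O, 3/4 B.
Rh cross +/+ × +/+ → 1 Rh+; so P(type B, Rh-positive) = 3/4 × 1 = 3/4 per child.
P(not type B, Rh-positive) = 1/4 for one child; (1/4)^3 = 1/64.

1/64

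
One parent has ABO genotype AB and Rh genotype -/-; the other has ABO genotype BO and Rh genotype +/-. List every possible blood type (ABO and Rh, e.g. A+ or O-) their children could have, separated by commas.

A+, A-, B+, B-, AB+, AB-

Gametes from AB × BO give offspring ABO genotypes AB, AO, BB, BO, i.e. phenotypes A, B, AB.
Rh cross -/- × +/- → phenotypes Rh+, Rh-.
Combining independently: A+, A-, B+, B-, AB+, AB-.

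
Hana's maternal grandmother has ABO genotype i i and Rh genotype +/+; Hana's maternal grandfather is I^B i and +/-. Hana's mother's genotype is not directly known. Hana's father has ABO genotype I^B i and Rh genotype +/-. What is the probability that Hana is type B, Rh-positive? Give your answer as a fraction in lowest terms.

35/64

Hana's mother's ABO genotype from i i × I^B i: 1/2 I^B i, 1/2 i i.
Crossing each possibility with the father I^B i and summing P(type B): 1/2·3/4 + 1/2·1/2 = 5/8.
Similarly for Rh via the mother's Rh distribution: P(Rh+) = 7/8.
Independent loci: 5/8 × 7/8 = 35/64.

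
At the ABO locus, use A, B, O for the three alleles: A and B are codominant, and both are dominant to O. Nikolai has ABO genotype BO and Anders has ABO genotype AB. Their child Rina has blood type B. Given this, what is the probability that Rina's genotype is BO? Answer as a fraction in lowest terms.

Cross BO × AB → 1/4 AB, 1/4 AO, 1/4 BB, 1/4 BO.
Type-B genotypes among offspring: BB (1/4), BO (1/4); total 1/2.
P(BO | type B) = (1/4) / (1/2) = 1/2.

1/2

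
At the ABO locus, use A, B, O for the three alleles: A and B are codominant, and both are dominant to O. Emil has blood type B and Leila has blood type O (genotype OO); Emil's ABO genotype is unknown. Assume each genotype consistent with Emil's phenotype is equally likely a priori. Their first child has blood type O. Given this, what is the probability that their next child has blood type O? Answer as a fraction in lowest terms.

Possible genotypes: Emil ∈ {BB, BO}; Leila ∈ {OO}.
Weight each parental genotype pair by prior × P(type-O child):
  BO × OO: posterior weight 1; P(next child type O) = 1/2.
Weighted sum = 1/2.

1/2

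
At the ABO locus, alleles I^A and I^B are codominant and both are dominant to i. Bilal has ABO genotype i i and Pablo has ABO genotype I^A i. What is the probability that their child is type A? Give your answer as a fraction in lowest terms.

ABO cross i i × I^A i → offspring phenotypes: 1/2 O, 1/2 A.
So P(type A) = 1/2.

1/2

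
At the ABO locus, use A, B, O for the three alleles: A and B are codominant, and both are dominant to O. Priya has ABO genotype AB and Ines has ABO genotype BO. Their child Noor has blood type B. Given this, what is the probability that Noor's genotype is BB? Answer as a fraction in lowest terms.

Cross AB × BO → 1/4 AB, 1/4 AO, 1/4 BB, 1/4 BO.
Type-B genotypes among offspring: BB (1/4), BO (1/4); total 1/2.
P(BB | type B) = (1/4) / (1/2) = 1/2.

1/2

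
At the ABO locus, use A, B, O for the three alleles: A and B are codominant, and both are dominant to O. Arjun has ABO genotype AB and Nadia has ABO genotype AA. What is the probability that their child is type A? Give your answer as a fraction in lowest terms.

ABO cross AB × AA → offspring phenotypes: 1/2 A, 1/2 AB.
So P(type A) = 1/2.

1/2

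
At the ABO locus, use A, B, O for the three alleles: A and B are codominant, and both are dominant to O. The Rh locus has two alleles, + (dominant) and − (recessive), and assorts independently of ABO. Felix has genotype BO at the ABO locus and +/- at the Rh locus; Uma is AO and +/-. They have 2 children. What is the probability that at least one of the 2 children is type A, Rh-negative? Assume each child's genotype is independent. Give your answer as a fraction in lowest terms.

31/256

ABO cross BO × AO → 1/4 O, 1/4 A, 1/4 B, 1/4 AB.
Rh cross +/- × +/- → 3/4 Rh+, 1/4 Rh-; so P(type A, Rh-negative) = 1/4 × 1/4 = 1/16 per child.
P(none) = (15/16)^2 = 225/256; P(at least one) = 1 − 225/256 = 31/256.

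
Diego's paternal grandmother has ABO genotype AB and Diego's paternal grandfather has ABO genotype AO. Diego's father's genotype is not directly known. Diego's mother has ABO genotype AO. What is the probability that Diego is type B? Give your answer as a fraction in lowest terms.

1/8

Diego's father's ABO genotype from AB × AO: 1/4 AA, 1/4 AB, 1/4 AO, 1/4 BO.
Crossing each possibility with the mother AO and summing P(type B): 1/4·0 + 1/4·1/4 + 1/4·0 + 1/4·1/4 = 1/8.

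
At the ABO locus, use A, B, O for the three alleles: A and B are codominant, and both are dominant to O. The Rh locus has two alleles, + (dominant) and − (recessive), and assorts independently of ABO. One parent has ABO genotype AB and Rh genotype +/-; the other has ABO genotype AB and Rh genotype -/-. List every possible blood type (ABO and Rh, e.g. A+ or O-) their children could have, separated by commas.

Gametes from AB × AB give offspring ABO genotypes AA, AB, BB, i.e. phenotypes A, B, AB.
Rh cross +/- × -/- → phenotypes Rh+, Rh-.
Combining independently: A+, A-, B+, B-, AB+, AB-.

A+, A-, B+, B-, AB+, AB-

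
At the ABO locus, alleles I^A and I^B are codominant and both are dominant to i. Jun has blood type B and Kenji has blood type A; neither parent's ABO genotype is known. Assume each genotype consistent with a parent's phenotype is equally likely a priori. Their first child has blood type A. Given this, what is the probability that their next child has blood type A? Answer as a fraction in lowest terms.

Possible genotypes: Jun ∈ {I^B I^B, I^B i}; Kenji ∈ {I^A I^A, I^A i}.
Weight each parental genotype pair by prior × P(type-A child):
  I^B i × I^A I^A: posterior weight 2/3; P(next child type A) = 1/2.
  I^B i × I^A i: posterior weight 1/3; P(next child type A) = 1/4.
Weighted sum = 5/12.

5/12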